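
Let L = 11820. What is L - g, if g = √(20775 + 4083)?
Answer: 11820 - 3*√2762 ≈ 11662.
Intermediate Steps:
g = 3*√2762 (g = √24858 = 3*√2762 ≈ 157.66)
L - g = 11820 - 3*√2762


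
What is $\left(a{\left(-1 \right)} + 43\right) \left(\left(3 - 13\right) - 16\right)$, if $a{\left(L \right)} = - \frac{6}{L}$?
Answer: $-1274$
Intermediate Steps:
$\left(a{\left(-1 \right)} + 43\right) \left(\left(3 - 13\right) - 16\right) = \left(- \frac{6}{-1} + 43\right) \left(\left(3 - 13\right) - 16\right) = \left(\left(-6\right) \left(-1\right) + 43\right) \left(-10 - 16\right) = \left(6 + 43\right) \left(-26\right) = 49 \left(-26\right) = -1274$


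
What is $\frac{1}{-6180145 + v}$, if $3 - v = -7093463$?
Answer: $\frac{1}{913321} \approx 1.0949 \cdot 10^{-6}$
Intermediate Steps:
$v = 7093466$ ($v = 3 - -7093463 = 3 + 7093463 = 7093466$)
$\frac{1}{-6180145 + v} = \frac{1}{-6180145 + 7093466} = \frac{1}{913321}$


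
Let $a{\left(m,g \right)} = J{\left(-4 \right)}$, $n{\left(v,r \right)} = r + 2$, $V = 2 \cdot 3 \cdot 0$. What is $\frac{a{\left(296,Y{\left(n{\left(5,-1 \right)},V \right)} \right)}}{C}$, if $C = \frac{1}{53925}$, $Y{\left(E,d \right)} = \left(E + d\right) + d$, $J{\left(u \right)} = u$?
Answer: $-215700$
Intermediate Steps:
$V = 0$ ($V = 6 \cdot 0 = 0$)
$n{\left(v,r \right)} = 2 + r$
$Y{\left(E,d \right)} = E + 2 d$
$C = \frac{1}{53925} \approx 1.8544 \cdot 10^{-5}$
$a{\left(m,g \right)} = -4$
$\frac{a{\left(296,Y{\left(n{\left(5,-1 \right)},V \right)} \right)}}{C} = - 4 \frac{1}{\frac{1}{53925}} = \left(-4\right) 53925 = -215700$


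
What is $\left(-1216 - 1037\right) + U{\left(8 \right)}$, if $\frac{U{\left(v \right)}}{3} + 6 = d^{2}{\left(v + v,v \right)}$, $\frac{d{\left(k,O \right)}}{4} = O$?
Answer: $801$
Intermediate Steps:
$d{\left(k,O \right)} = 4 O$
$U{\left(v \right)} = -18 + 48 v^{2}$ ($U{\left(v \right)} = -18 + 3 \left(4 v\right)^{2} = -18 + 3 \cdot 16 v^{2} = -18 + 48 v^{2}$)
$\left(-1216 - 1037\right) + U{\left(8 \right)} = \left(-1216 - 1037\right) - \left(18 - 48 \cdot 8^{2}\right) = -2253 + \left(-18 + 48 \cdot 64\right) = -2253 + \left(-18 + 3072\right) = -2253 + 3054 = 801$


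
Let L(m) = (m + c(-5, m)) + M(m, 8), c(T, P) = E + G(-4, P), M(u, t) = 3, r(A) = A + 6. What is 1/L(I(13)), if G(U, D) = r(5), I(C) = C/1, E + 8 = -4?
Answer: 1/15 ≈ 0.066667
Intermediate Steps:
E = -12 (E = -8 - 4 = -12)
I(C) = C (I(C) = C*1 = C)
r(A) = 6 + A
G(U, D) = 11 (G(U, D) = 6 + 5 = 11)
c(T, P) = -1 (c(T, P) = -12 + 11 = -1)
L(m) = 2 + m (L(m) = (m - 1) + 3 = (-1 + m) + 3 = 2 + m)
1/L(I(13)) = 1/(2 + 13) = 1/15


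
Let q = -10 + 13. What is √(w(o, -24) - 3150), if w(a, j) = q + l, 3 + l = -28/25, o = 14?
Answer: I*√78778/5 ≈ 56.135*I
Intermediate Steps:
q = 3
l = -103/25 (l = -3 - 28/25 = -103/25 ≈ -4.1200)
w(a, j) = -28/25 (w(a, j) = 3 - 103/25 = -28/25)
√(w(o, -24) - 3150) = √(-28/25 - 3150) = √(-78778/25) = I*√78778/5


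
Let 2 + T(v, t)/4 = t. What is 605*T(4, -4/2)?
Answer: -9680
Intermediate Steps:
T(v, t) = -8 + 4*t
605*T(4, -4/2) = 605*(-8 + 4*(-4/2)) = 605*(-8 + 4*(-4*½)) = 605*(-8 + 4*(-2)) = 605*(-8 - 8) = 605*(-16) = -9680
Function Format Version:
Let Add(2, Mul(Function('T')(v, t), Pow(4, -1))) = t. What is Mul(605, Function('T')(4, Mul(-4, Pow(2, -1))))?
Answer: -9680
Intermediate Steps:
Function('T')(v, t) = Add(-8, Mul(4, t))
Mul(605, Function('T')(4, Mul(-4, Pow(2, -1)))) = Mul(605, Add(-8, Mul(4, Mul(-4, Pow(2, -1))))) = Mul(605, Add(-8, Mul(4, Mul(-4, Rational(1, 2))))) = Mul(605, Add(-8, Mul(4, -2))) = Mul(605, Add(-8, -8)) = Mul(605, -16) = -9680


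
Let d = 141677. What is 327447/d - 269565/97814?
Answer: -6162259647/13857994078 ≈ -0.44467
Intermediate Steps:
327447/d - 269565/97814 = 327447/141677 - 269565/97814 = -6162259647/13857994078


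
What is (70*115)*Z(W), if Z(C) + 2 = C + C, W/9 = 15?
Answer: 2157400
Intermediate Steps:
W = 135 (W = 9*15 = 135)
Z(C) = -2 + 2*C (Z(C) = -2 + (C + C) = -2 + 2*C)
(70*115)*Z(W) = (70*115)*(-2 + 2*135) = 8050*(-2 + 270) = 8050*268 = 2157400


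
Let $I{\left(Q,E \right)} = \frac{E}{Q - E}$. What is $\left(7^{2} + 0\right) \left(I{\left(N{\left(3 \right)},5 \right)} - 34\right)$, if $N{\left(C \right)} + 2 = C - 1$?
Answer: $-1715$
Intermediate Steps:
$N{\left(C \right)} = -3 + C$ ($N{\left(C \right)} = -2 + \left(C - 1\right) = -2 + \left(-1 + C\right) = -3 + C$)
$\left(7^{2} + 0\right) \left(I{\left(N{\left(3 \right)},5 \right)} - 34\right) = \left(7^{2} + 0\right) \left(\left(-1\right) 5 \frac{1}{5 - \left(-3 + 3\right)} - 34\right) = \left(49 + 0\right) \left(\left(-1\right) 5 \frac{1}{5 - 0} - 34\right) = 49 \left(\left(-1\right) 5 \frac{1}{5 + 0} - 34\right) = 49 \left(\left(-1\right) 5 \cdot \frac{1}{5} - 34\right) = 49 \left(-1 - 34\right) = 49 \left(-35\right) = -1715$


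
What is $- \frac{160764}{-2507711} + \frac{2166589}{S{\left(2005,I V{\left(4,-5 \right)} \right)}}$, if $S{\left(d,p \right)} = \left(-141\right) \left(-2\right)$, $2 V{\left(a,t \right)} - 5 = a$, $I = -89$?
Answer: $\frac{5433224403227}{707174502} \approx 7683.0$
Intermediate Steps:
$V{\left(a,t \right)} = \frac{5}{2} + \frac{a}{2}$
$S{\left(d,p \right)} = 282$
$- \frac{160764}{-2507711} + \frac{2166589}{S{\left(2005,I V{\left(4,-5 \right)} \right)}} = - \frac{160764}{-2507711} + \frac{2166589}{282} = \left(-160764\right) \left(- \frac{1}{2507711}\right) + 2166589 \cdot \frac{1}{282} = \frac{160764}{2507711} + \frac{2166589}{282} = \frac{5433224403227}{707174502}$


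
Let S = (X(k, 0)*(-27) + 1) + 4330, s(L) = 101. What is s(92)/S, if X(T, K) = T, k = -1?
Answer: 101/4358 ≈ 0.023176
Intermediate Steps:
S = 4358 (S = (-1*(-27) + 1) + 4330 = (27 + 1) + 4330 = 28 + 4330 = 4358)
s(92)/S = 101/4358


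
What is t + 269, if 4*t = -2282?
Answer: -603/2 ≈ -301.50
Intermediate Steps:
t = -1141/2 (t = (1/4)*(-2282) = -1141/2 ≈ -570.50)
t + 269 = -1141/2 + 269 = -603/2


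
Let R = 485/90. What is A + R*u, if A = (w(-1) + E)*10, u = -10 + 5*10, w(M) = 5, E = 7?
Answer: 3020/9 ≈ 335.56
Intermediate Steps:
R = 97/18 (R = 485*(1/90) = 97/18 ≈ 5.3889)
u = 40 (u = -10 + 50 = 40)
A = 120 (A = (5 + 7)*10 = 12*10 = 120)
A + R*u = 120 + (97/18)*40 = 120 + 1940/9 = 3020/9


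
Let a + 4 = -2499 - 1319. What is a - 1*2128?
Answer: -5950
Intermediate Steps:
a = -3822 (a = -4 + (-2499 - 1319) = -4 - 3818 = -3822)
a - 1*2128 = -3822 - 1*2128 = -3822 - 2128 = -5950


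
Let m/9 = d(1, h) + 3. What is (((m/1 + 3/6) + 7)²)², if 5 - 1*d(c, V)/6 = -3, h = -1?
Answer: 757751099121/16 ≈ 4.7359e+10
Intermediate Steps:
d(c, V) = 48 (d(c, V) = 30 - 6*(-3) = 30 + 18 = 48)
m = 459 (m = 9*(48 + 3) = 9*51 = 459)
(((m/1 + 3/6) + 7)²)² = (((459/1 + 3/6) + 7)²)² = (((459*1 + 3*(⅙)) + 7)²)² = (((459 + ½) + 7)²)² = ((919/2 + 7)²)² = ((933/2)²)² = (870489/4)² = 757751099121/16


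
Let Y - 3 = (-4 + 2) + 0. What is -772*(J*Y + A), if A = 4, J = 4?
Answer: -6176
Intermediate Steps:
Y = 1 (Y = 3 + ((-4 + 2) + 0) = 3 + (-2 + 0) = 3 - 2 = 1)
-772*(J*Y + A) = -772*(4*1 + 4) = -772*(4 + 4) = -772*8 = -6176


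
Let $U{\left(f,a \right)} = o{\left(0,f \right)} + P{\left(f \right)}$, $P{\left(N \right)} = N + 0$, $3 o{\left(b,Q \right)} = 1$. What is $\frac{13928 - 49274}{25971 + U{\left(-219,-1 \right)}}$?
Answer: $- \frac{106038}{77257} \approx -1.3725$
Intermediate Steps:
$o{\left(b,Q \right)} = \frac{1}{3}$ ($o{\left(b,Q \right)} = \frac{1}{3} \cdot 1 = \frac{1}{3}$)
$P{\left(N \right)} = N$
$U{\left(f,a \right)} = \frac{1}{3} + f$
$\frac{13928 - 49274}{25971 + U{\left(-219,-1 \right)}} = \frac{13928 - 49274}{25971 + \left(\frac{1}{3} - 219\right)} = - \frac{35346}{25971 - \frac{656}{3}} = - \frac{35346}{\frac{77257}{3}} = \left(-35346\right) \frac{3}{77257} = - \frac{106038}{77257}$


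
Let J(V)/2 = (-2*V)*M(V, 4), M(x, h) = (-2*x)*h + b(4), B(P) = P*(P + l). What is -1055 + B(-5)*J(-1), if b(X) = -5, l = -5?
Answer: -455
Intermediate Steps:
B(P) = P*(-5 + P) (B(P) = P*(P - 5) = P*(-5 + P))
M(x, h) = -5 - 2*h*x (M(x, h) = (-2*x)*h - 5 = -2*h*x - 5 = -5 - 2*h*x)
J(V) = -4*V*(-5 - 8*V) (J(V) = 2*((-2*V)*(-5 - 2*4*V)) = 2*((-2*V)*(-5 - 8*V)) = 2*(-2*V*(-5 - 8*V)) = -4*V*(-5 - 8*V))
-1055 + B(-5)*J(-1) = -1055 + (-5*(-5 - 5))*(4*(-1)*(5 + 8*(-1))) = -1055 + (-5*(-10))*(4*(-1)*(5 - 8)) = -1055 + 50*(4*(-1)*(-3)) = -1055 + 50*12 = -1055 + 600 = -455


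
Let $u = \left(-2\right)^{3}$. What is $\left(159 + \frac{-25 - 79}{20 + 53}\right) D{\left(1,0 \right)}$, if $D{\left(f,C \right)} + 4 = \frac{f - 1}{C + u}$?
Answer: $- \frac{46012}{73} \approx -630.3$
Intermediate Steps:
$u = -8$
$D{\left(f,C \right)} = -4 + \frac{-1 + f}{-8 + C}$ ($D{\left(f,C \right)} = -4 + \frac{f - 1}{C - 8} = -4 + \frac{-1 + f}{-8 + C}$)
$\left(159 + \frac{-25 - 79}{20 + 53}\right) D{\left(1,0 \right)} = \left(159 + \frac{-25 - 79}{20 + 53}\right) \frac{31 + 1 - 0}{-8 + 0} = \left(159 - \frac{104}{73}\right) \frac{31 + 1 + 0}{-8} = \left(159 - \frac{104}{73}\right) \left(\left(- \frac{1}{8}\right) 32\right) = \left(159 - \frac{104}{73}\right) \left(-4\right) = \frac{11503}{73} \left(-4\right) = - \frac{46012}{73}$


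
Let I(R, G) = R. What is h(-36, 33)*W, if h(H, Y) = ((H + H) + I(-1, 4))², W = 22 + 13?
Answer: 186515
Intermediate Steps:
W = 35
h(H, Y) = (-1 + 2*H)² (h(H, Y) = ((H + H) - 1)² = (2*H - 1)² = (-1 + 2*H)²)
h(-36, 33)*W = (-1 + 2*(-36))²*35 = (-1 - 72)²*35 = (-73)²*35 = 5329*35 = 186515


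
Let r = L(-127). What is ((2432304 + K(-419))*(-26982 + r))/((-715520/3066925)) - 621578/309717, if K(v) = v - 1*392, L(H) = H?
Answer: 12522317656805742764053/44321741568 ≈ 2.8253e+11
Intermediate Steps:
r = -127
K(v) = -392 + v (K(v) = v - 392 = -392 + v)
((2432304 + K(-419))*(-26982 + r))/((-715520/3066925)) - 621578/309717 = ((2432304 + (-392 - 419))*(-26982 - 127))/((-715520/3066925)) - 621578/309717 = ((2432304 - 811)*(-27109))/((-715520*1/3066925)) - 621578*1/309717 = (2431493*(-27109))/(-143104/613385) - 621578/309717 = -65915343737*(-613385/143104) - 621578/309717 = 40431483118119745/143104 - 621578/309717 = 12522317656805742764053/44321741568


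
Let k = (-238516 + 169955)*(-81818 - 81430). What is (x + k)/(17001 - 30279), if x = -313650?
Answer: -1865355413/2213 ≈ -8.4291e+5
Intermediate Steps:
k = 11192446128 (k = -68561*(-163248) = 11192446128)
(x + k)/(17001 - 30279) = (-313650 + 11192446128)/(17001 - 30279) = 11192132478/(-13278) = 11192132478*(-1/13278) = -1865355413/2213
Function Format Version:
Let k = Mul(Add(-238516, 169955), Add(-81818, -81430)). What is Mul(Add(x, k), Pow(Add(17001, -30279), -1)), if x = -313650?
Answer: Rational(-1865355413, 2213) ≈ -8.4291e+5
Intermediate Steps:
k = 11192446128 (k = Mul(-68561, -163248) = 11192446128)
Mul(Add(x, k), Pow(Add(17001, -30279), -1)) = Mul(Add(-313650, 11192446128), Pow(Add(17001, -30279), -1)) = Mul(11192132478, Pow(-13278, -1)) = Mul(11192132478, Rational(-1, 13278)) = Rational(-1865355413, 2213)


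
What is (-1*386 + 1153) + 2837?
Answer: 3604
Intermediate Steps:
(-1*386 + 1153) + 2837 = (-386 + 1153) + 2837 = 767 + 2837 = 3604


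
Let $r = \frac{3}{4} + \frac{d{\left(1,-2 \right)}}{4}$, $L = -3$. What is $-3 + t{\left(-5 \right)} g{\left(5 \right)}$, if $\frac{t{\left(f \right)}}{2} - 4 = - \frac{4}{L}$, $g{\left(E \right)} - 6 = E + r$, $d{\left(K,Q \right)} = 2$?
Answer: $\frac{383}{3} \approx 127.67$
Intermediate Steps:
$r = \frac{5}{4}$ ($r = \frac{3}{4} + \frac{2}{4} = 3 \cdot \frac{1}{4} + 2 \cdot \frac{1}{4} = \frac{3}{4} + \frac{1}{2} = \frac{5}{4} \approx 1.25$)
$g{\left(E \right)} = \frac{29}{4} + E$ ($g{\left(E \right)} = 6 + \left(E + \frac{5}{4}\right) = 6 + \left(\frac{5}{4} + E\right) = \frac{29}{4} + E$)
$t{\left(f \right)} = \frac{32}{3}$ ($t{\left(f \right)} = 8 + 2 \left(- \frac{4}{-3}\right) = 8 + 2 \left(\left(-4\right) \left(- \frac{1}{3}\right)\right) = 8 + 2 \cdot \frac{4}{3} = 8 + \frac{8}{3} = \frac{32}{3}$)
$-3 + t{\left(-5 \right)} g{\left(5 \right)} = -3 + \frac{32 \left(\frac{29}{4} + 5\right)}{3} = -3 + \frac{32}{3} \cdot \frac{49}{4} = -3 + \frac{392}{3} = \frac{383}{3}$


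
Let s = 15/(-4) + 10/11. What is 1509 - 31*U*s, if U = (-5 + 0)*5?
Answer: -30479/44 ≈ -692.70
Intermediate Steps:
U = -25 (U = -5*5 = -25)
s = -125/44 (s = 15*(-1/4) + 10*(1/11) = -15/4 + 10/11 = -125/44 ≈ -2.8409)
1509 - 31*U*s = 1509 - 31*(-25)*(-125)/44 = 1509 - (-775)*(-125)/44 = 1509 - 1*96875/44 = 1509 - 96875/44 = -30479/44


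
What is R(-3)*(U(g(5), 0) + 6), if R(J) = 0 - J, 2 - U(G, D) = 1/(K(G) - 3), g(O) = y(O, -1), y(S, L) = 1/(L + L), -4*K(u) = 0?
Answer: 25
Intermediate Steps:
K(u) = 0 (K(u) = -¼*0 = 0)
y(S, L) = 1/(2*L)
g(O) = -½ (g(O) = (½)/(-1) = (½)*(-1) = -½)
U(G, D) = 7/3 (U(G, D) = 2 - 1/(0 - 3) = 2 - 1/(-3) = 2 - 1*(-⅓) = 2 + ⅓ = 7/3)
R(J) = -J
R(-3)*(U(g(5), 0) + 6) = (-1*(-3))*(7/3 + 6) = 3*(25/3) = 25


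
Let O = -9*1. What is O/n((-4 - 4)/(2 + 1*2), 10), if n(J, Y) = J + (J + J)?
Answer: 3/2 ≈ 1.5000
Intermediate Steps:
n(J, Y) = 3*J (n(J, Y) = J + 2*J = 3*J)
O = -9
O/n((-4 - 4)/(2 + 1*2), 10) = -9/(3*((-4 - 4)/(2 + 1*2))) = -9/(3*(-8/(2 + 2))) = -9/(3*(-8/4)) = -9/(3*(-8*¼)) = -9/(3*(-2)) = -9/(-6) = -⅙*(-9) = 3/2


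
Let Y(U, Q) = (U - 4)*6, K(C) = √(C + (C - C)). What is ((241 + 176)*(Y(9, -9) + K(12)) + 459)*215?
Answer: 2788335 + 179310*√3 ≈ 3.0989e+6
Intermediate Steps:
K(C) = √C (K(C) = √(C + 0) = √C)
Y(U, Q) = -24 + 6*U (Y(U, Q) = (-4 + U)*6 = -24 + 6*U)
((241 + 176)*(Y(9, -9) + K(12)) + 459)*215 = ((241 + 176)*((-24 + 6*9) + √12) + 459)*215 = (417*((-24 + 54) + 2*√3) + 459)*215 = (417*(30 + 2*√3) + 459)*215 = ((12510 + 834*√3) + 459)*215 = (12969 + 834*√3)*215 = 2788335 + 179310*√3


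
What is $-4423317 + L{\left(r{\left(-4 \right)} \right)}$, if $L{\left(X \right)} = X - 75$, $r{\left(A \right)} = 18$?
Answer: $-4423374$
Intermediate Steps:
$L{\left(X \right)} = -75 + X$
$-4423317 + L{\left(r{\left(-4 \right)} \right)} = -4423317 + \left(-75 + 18\right) = -4423317 - 57 = -4423374$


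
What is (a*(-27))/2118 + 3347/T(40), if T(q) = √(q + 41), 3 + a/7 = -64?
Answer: 2400971/6354 ≈ 377.87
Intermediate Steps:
a = -469 (a = -21 + 7*(-64) = -21 - 448 = -469)
T(q) = √(41 + q)
(a*(-27))/2118 + 3347/T(40) = -469*(-27)/2118 + 3347/(√(41 + 40)) = 12663*(1/2118) + 3347/(√81) = 4221/706 + 3347/9 = 2400971/6354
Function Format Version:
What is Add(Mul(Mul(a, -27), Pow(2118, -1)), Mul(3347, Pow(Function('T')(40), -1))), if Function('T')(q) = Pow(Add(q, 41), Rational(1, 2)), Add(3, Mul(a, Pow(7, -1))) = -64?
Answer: Rational(2400971, 6354) ≈ 377.87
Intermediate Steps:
a = -469 (a = Add(-21, Mul(7, -64)) = Add(-21, -448) = -469)
Function('T')(q) = Pow(Add(41, q), Rational(1, 2))
Add(Mul(Mul(a, -27), Pow(2118, -1)), Mul(3347, Pow(Function('T')(40), -1))) = Add(Mul(Mul(-469, -27), Pow(2118, -1)), Mul(3347, Pow(Pow(Add(41, 40), Rational(1, 2)), -1))) = Add(Mul(12663, Rational(1, 2118)), Mul(3347, Pow(Pow(81, Rational(1, 2)), -1))) = Add(Rational(4221, 706), Mul(3347, Pow(9, -1))) = Add(Rational(4221, 706), Mul(3347, Rational(1, 9))) = Add(Rational(4221, 706), Rational(3347, 9)) = Rational(2400971, 6354)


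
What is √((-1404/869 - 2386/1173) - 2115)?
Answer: I*√2201378615832297/1019337 ≈ 46.029*I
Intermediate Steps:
√((-1404/869 - 2386/1173) - 2115) = √(-3720326/1019337 - 2115) = √(-2159618081/1019337) = I*√2201378615832297/1019337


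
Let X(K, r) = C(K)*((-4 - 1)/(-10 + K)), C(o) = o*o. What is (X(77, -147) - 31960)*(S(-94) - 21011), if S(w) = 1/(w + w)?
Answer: 8575461546585/12596 ≈ 6.8081e+8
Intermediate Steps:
S(w) = 1/(2*w)
C(o) = o²
X(K, r) = -5*K²/(-10 + K) (X(K, r) = K²*((-4 - 1)/(-10 + K)) = K²*(-5/(-10 + K)) = -5*K²/(-10 + K))
(X(77, -147) - 31960)*(S(-94) - 21011) = (-5*77²/(-10 + 77) - 31960)*((½)/(-94) - 21011) = (-5*5929/67 - 31960)*((½)*(-1/94) - 21011) = (-5*5929*1/67 - 31960)*(-1/188 - 21011) = (-29645/67 - 31960)*(-3950069/188) = -2170965/67*(-3950069/188) = 8575461546585/12596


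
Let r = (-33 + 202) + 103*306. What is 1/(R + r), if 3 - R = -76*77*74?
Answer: 1/464738 ≈ 2.1517e-6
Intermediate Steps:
r = 31687 (r = 169 + 31518 = 31687)
R = 433051 (R = 3 - (-76*77)*74 = 3 - (-5852)*74 = 3 - 1*(-433048) = 3 + 433048 = 433051)
1/(R + r) = 1/(433051 + 31687) = 1/464738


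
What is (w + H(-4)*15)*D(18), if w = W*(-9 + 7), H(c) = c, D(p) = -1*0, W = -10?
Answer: 0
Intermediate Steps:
D(p) = 0
w = 20 (w = -10*(-9 + 7) = -10*(-2) = 20)
(w + H(-4)*15)*D(18) = (20 - 4*15)*0 = (20 - 60)*0 = -40*0 = 0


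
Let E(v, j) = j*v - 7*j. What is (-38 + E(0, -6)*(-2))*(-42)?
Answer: 5124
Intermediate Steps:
E(v, j) = -7*j + j*v
(-38 + E(0, -6)*(-2))*(-42) = (-38 - 6*(-7 + 0)*(-2))*(-42) = (-38 - 6*(-7)*(-2))*(-42) = (-38 + 42*(-2))*(-42) = (-38 - 84)*(-42) = -122*(-42) = 5124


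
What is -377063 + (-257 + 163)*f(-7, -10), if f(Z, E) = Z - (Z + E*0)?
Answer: -377063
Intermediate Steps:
f(Z, E) = 0 (f(Z, E) = Z - (Z + 0) = Z - Z = 0)
-377063 + (-257 + 163)*f(-7, -10) = -377063 + (-257 + 163)*0 = -377063 - 94*0 = -377063 + 0 = -377063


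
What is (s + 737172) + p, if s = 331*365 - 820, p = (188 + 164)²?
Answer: 981071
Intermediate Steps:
p = 123904 (p = 352² = 123904)
s = 119995 (s = 120815 - 820 = 119995)
(s + 737172) + p = (119995 + 737172) + 123904 = 857167 + 123904 = 981071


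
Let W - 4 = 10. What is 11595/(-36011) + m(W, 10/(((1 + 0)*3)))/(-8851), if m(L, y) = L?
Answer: -103131499/318733361 ≈ -0.32357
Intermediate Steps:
W = 14 (W = 4 + 10 = 14)
11595/(-36011) + m(W, 10/(((1 + 0)*3)))/(-8851) = 11595/(-36011) + 14/(-8851) = 11595*(-1/36011) + 14*(-1/8851) = -11595/36011 - 14/8851 = -103131499/318733361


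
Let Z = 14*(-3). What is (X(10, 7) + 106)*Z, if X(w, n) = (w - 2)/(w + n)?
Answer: -76020/17 ≈ -4471.8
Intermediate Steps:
X(w, n) = (-2 + w)/(n + w)
Z = -42
(X(10, 7) + 106)*Z = ((-2 + 10)/(7 + 10) + 106)*(-42) = (8/17 + 106)*(-42) = (1810/17)*(-42) = -76020/17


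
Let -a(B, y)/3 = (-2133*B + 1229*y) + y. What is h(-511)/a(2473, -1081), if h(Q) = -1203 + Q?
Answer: -1714/19813617 ≈ -8.6506e-5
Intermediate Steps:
a(B, y) = -3690*y + 6399*B (a(B, y) = -3*((-2133*B + 1229*y) + y) = -3*(-2133*B + 1230*y) = -3690*y + 6399*B)
h(-511)/a(2473, -1081) = (-1203 - 511)/(-3690*(-1081) + 6399*2473) = -1714/(3988890 + 15824727) = -1714/19813617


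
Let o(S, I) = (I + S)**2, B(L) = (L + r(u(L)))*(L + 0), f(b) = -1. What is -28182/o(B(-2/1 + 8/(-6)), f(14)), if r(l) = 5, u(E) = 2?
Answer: -2282742/3481 ≈ -655.77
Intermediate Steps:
B(L) = L*(5 + L) (B(L) = (L + 5)*(L + 0) = (5 + L)*L = L*(5 + L))
-28182/o(B(-2/1 + 8/(-6)), f(14)) = -28182/(-1 + (-2/1 + 8/(-6))*(5 + (-2/1 + 8/(-6))))**2 = -28182/(-1 + (-2*1 + 8*(-1/6))*(5 + (-2*1 + 8*(-1/6))))**2 = -28182/(-1 + (-2 - 4/3)*(5 + (-2 - 4/3)))**2 = -28182/(-1 - 10*(5 - 10/3)/3)**2 = -28182/(-1 - 10/3*5/3)**2 = -28182/(-1 - 50/9)**2 = -28182/((-59/9)**2) = -28182/3481/81 = -28182*81/3481 = -2282742/3481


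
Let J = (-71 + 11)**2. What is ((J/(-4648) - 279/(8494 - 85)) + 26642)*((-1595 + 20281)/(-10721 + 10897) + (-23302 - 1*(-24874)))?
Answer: 915321345423631/20473112 ≈ 4.4708e+7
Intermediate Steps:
J = 3600 (J = (-60)**2 = 3600)
((J/(-4648) - 279/(8494 - 85)) + 26642)*((-1595 + 20281)/(-10721 + 10897) + (-23302 - 1*(-24874))) = ((3600/(-4648) - 279/(8494 - 85)) + 26642)*((-1595 + 20281)/(-10721 + 10897) + (-23302 - 1*(-24874))) = ((3600*(-1/4648) - 279/8409) + 26642)*(18686/176 + (-23302 + 24874)) = ((-450/581 - 279*1/8409) + 26642)*(18686*(1/176) + 1572) = ((-450/581 - 93/2803) + 26642)*(9343/88 + 1572) = (-1315383/1628543 + 26642)*(147679/88) = (43386327223/1628543)*(147679/88) = 915321345423631/20473112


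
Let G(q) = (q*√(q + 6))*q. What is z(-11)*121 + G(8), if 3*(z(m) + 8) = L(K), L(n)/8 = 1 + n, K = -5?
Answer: -6776/3 + 64*√14 ≈ -2019.2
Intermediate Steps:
G(q) = q²*√(6 + q) (G(q) = (q*√(6 + q))*q = q²*√(6 + q))
L(n) = 8 + 8*n (L(n) = 8*(1 + n) = 8 + 8*n)
z(m) = -56/3 (z(m) = -8 + (8 + 8*(-5))/3 = -8 + (8 - 40)/3 = -8 + (⅓)*(-32) = -8 - 32/3 = -56/3)
z(-11)*121 + G(8) = -56/3*121 + 8²*√(6 + 8) = -6776/3 + 64*√14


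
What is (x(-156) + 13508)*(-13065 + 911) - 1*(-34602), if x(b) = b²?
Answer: -459921374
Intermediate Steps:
(x(-156) + 13508)*(-13065 + 911) - 1*(-34602) = ((-156)² + 13508)*(-13065 + 911) - 1*(-34602) = (24336 + 13508)*(-12154) + 34602 = 37844*(-12154) + 34602 = -459955976 + 34602 = -459921374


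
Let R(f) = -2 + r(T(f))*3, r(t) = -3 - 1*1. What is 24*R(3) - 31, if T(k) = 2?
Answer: -367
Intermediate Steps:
r(t) = -4 (r(t) = -3 - 1 = -4)
R(f) = -14 (R(f) = -2 - 4*3 = -2 - 12 = -14)
24*R(3) - 31 = 24*(-14) - 31 = -336 - 31 = -367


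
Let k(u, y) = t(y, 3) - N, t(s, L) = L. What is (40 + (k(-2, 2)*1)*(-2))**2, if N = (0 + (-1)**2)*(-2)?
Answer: 900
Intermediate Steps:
N = -2 (N = (0 + 1)*(-2) = 1*(-2) = -2)
k(u, y) = 5 (k(u, y) = 3 - 1*(-2) = 3 + 2 = 5)
(40 + (k(-2, 2)*1)*(-2))**2 = (40 + (5*1)*(-2))**2 = (40 + 5*(-2))**2 = (40 - 10)**2 = 30**2 = 900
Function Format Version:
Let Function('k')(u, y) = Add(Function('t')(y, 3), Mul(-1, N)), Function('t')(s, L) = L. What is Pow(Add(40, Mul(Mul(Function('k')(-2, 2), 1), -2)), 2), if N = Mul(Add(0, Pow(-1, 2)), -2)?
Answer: 900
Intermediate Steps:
N = -2 (N = Mul(Add(0, 1), -2) = Mul(1, -2) = -2)
Function('k')(u, y) = 5 (Function('k')(u, y) = Add(3, Mul(-1, -2)) = Add(3, 2) = 5)
Pow(Add(40, Mul(Mul(Function('k')(-2, 2), 1), -2)), 2) = Pow(Add(40, Mul(Mul(5, 1), -2)), 2) = Pow(Add(40, Mul(5, -2)), 2) = Pow(Add(40, -10), 2) = Pow(30, 2) = 900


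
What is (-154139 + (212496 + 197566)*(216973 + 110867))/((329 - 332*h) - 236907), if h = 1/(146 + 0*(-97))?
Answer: -9813723751693/17270360 ≈ -5.6824e+5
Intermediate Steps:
h = 1/146 (h = 1/(146 + 0) = 1/146 ≈ 0.0068493)
(-154139 + (212496 + 197566)*(216973 + 110867))/((329 - 332*h) - 236907) = (-154139 + (212496 + 197566)*(216973 + 110867))/((329 - 332*1/146) - 236907) = (-154139 + 410062*327840)/((329 - 166/73) - 236907) = (-154139 + 134434726080)/(23851/73 - 236907) = 134434571941/(-17270360/73) = 134434571941*(-73/17270360) = -9813723751693/17270360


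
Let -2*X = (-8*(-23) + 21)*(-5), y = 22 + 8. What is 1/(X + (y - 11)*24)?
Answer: 2/1937 ≈ 0.0010325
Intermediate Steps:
y = 30
X = 1025/2 (X = -(-8*(-23) + 21)*(-5)/2 = -(184 + 21)*(-5)/2 = -205*(-5)/2 = -½*(-1025) = 1025/2 ≈ 512.50)
1/(X + (y - 11)*24) = 1/(1025/2 + (30 - 11)*24) = 1/(1025/2 + 19*24) = 1/(1025/2 + 456) = 1/(1937/2) = 2/1937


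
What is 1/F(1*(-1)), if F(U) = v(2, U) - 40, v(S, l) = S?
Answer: -1/38 ≈ -0.026316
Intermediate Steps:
F(U) = -38 (F(U) = 2 - 40 = -38)
1/F(1*(-1)) = 1/(-38) = -1/38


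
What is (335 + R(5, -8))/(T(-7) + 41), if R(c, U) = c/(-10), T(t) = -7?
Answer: 669/68 ≈ 9.8382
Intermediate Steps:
R(c, U) = -c/10 (R(c, U) = c*(-1/10) = -c/10)
(335 + R(5, -8))/(T(-7) + 41) = (335 - 1/10*5)/(-7 + 41) = (335 - 1/2)/34 = (669/2)*(1/34) = 669/68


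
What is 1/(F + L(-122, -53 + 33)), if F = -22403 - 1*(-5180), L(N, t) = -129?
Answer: -1/17352 ≈ -5.7630e-5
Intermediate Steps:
F = -17223 (F = -22403 + 5180 = -17223)
1/(F + L(-122, -53 + 33)) = 1/(-17223 - 129) = 1/(-17352) = -1/17352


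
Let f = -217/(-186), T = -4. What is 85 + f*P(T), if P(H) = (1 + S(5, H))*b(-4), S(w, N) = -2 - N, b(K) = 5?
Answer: 205/2 ≈ 102.50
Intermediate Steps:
P(H) = -5 - 5*H (P(H) = (1 + (-2 - H))*5 = (-1 - H)*5 = -5 - 5*H)
f = 7/6 (f = -217*(-1/186) = 7/6 ≈ 1.1667)
85 + f*P(T) = 85 + 7*(-5 - 5*(-4))/6 = 85 + 7*(-5 + 20)/6 = 85 + (7/6)*15 = 85 + 35/2 = 205/2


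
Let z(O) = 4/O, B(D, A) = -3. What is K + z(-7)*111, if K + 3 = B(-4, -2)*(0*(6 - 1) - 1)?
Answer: -444/7 ≈ -63.429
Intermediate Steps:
K = 0 (K = -3 - 3*(0*(6 - 1) - 1) = -3 - 3*(0*5 - 1) = -3 - 3*(0 - 1) = -3 - 3*(-1) = -3 + 3 = 0)
K + z(-7)*111 = 0 + (4/(-7))*111 = 0 + (4*(-1/7))*111 = 0 - 4/7*111 = 0 - 444/7 = -444/7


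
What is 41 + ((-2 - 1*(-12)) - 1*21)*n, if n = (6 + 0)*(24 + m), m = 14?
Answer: -2467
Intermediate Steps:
n = 228 (n = (6 + 0)*(24 + 14) = 6*38 = 228)
41 + ((-2 - 1*(-12)) - 1*21)*n = 41 + ((-2 - 1*(-12)) - 1*21)*228 = 41 + ((-2 + 12) - 21)*228 = 41 + (10 - 21)*228 = 41 - 11*228 = 41 - 2508 = -2467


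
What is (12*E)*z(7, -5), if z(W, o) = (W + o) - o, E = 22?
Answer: 1848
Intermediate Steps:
z(W, o) = W
(12*E)*z(7, -5) = (12*22)*7 = 264*7 = 1848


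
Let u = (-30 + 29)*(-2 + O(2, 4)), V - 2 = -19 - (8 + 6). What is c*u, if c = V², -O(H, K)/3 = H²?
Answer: 13454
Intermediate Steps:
O(H, K) = -3*H²
V = -31 (V = 2 + (-19 - (8 + 6)) = 2 + (-19 - 1*14) = 2 + (-19 - 14) = 2 - 33 = -31)
u = 14 (u = (-30 + 29)*(-2 - 3*2²) = -(-2 - 3*4) = -(-2 - 12) = -1*(-14) = 14)
c = 961 (c = (-31)² = 961)
c*u = 961*14 = 13454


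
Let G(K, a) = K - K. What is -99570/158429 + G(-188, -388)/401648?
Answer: -99570/158429 ≈ -0.62848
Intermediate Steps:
G(K, a) = 0
-99570/158429 + G(-188, -388)/401648 = -99570/158429 + 0/401648 = -99570*1/158429 + 0*(1/401648) = -99570/158429 + 0 = -99570/158429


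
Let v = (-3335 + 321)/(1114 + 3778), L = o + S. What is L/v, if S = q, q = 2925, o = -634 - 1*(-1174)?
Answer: -770490/137 ≈ -5624.0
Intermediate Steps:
o = 540 (o = -634 + 1174 = 540)
S = 2925
L = 3465 (L = 540 + 2925 = 3465)
v = -1507/2446 (v = -3014/4892 = -3014*1/4892 = -1507/2446 ≈ -0.61611)
L/v = 3465/(-1507/2446) = 3465*(-2446/1507) = -770490/137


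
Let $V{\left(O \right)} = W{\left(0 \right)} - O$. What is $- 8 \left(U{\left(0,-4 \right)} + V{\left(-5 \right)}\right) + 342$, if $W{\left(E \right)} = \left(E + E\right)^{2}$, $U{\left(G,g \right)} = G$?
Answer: $302$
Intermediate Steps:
$W{\left(E \right)} = 4 E^{2}$ ($W{\left(E \right)} = \left(2 E\right)^{2} = 4 E^{2}$)
$V{\left(O \right)} = - O$ ($V{\left(O \right)} = 4 \cdot 0^{2} - O = 4 \cdot 0 - O = 0 - O = - O$)
$- 8 \left(U{\left(0,-4 \right)} + V{\left(-5 \right)}\right) + 342 = - 8 \left(0 - -5\right) + 342 = - 8 \left(0 + 5\right) + 342 = \left(-8\right) 5 + 342 = -40 + 342 = 302$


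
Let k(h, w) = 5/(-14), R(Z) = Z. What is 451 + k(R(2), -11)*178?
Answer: 2712/7 ≈ 387.43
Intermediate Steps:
k(h, w) = -5/14 (k(h, w) = 5*(-1/14) = -5/14)
451 + k(R(2), -11)*178 = 451 - 5/14*178 = 451 - 445/7 = 2712/7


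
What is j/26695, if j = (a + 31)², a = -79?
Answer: 2304/26695 ≈ 0.086308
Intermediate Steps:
j = 2304 (j = (-79 + 31)² = (-48)² = 2304)
j/26695 = 2304/26695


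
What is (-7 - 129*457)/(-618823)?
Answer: 58960/618823 ≈ 0.095278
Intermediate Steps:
(-7 - 129*457)/(-618823) = (-7 - 58953)*(-1/618823) = -58960*(-1/618823) = 58960/618823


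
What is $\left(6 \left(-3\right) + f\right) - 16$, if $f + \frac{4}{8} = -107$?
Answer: $- \frac{283}{2} \approx -141.5$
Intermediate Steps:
$f = - \frac{215}{2}$ ($f = - \frac{1}{2} - 107 = - \frac{215}{2} \approx -107.5$)
$\left(6 \left(-3\right) + f\right) - 16 = \left(6 \left(-3\right) - \frac{215}{2}\right) - 16 = \left(-18 - \frac{215}{2}\right) - 16 = - \frac{251}{2} - 16 = - \frac{283}{2}$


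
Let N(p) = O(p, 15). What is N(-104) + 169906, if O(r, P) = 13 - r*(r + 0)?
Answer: 159103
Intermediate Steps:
O(r, P) = 13 - r² (O(r, P) = 13 - r*r = 13 - r²)
N(p) = 13 - p²
N(-104) + 169906 = (13 - 1*(-104)²) + 169906 = (13 - 1*10816) + 169906 = (13 - 10816) + 169906 = -10803 + 169906 = 159103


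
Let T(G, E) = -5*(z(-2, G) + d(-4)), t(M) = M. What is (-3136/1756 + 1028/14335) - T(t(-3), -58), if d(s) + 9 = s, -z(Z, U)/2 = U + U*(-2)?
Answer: -608628523/6293065 ≈ -96.714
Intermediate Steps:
z(Z, U) = 2*U (z(Z, U) = -2*(U + U*(-2)) = -2*(U - 2*U) = -(-2)*U = 2*U)
d(s) = -9 + s
T(G, E) = 65 - 10*G (T(G, E) = -5*(2*G + (-9 - 4)) = -5*(2*G - 13) = -5*(-13 + 2*G) = 65 - 10*G)
(-3136/1756 + 1028/14335) - T(t(-3), -58) = (-3136/1756 + 1028/14335) - (65 - 10*(-3)) = (-3136*1/1756 + 1028*(1/14335)) - (65 + 30) = (-784/439 + 1028/14335) - 1*95 = -10787348/6293065 - 95 = -608628523/6293065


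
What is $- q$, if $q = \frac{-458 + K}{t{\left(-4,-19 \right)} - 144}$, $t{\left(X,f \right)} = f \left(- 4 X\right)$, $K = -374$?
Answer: $- \frac{13}{7} \approx -1.8571$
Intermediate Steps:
$t{\left(X,f \right)} = - 4 X f$
$q = \frac{13}{7}$ ($q = \frac{-458 - 374}{\left(-4\right) \left(-4\right) \left(-19\right) - 144} = - \frac{832}{-304 - 144} = - \frac{832}{-448} = \left(-832\right) \left(- \frac{1}{448}\right) = \frac{13}{7} \approx 1.8571$)
$- q = \left(-1\right) \frac{13}{7} = - \frac{13}{7}$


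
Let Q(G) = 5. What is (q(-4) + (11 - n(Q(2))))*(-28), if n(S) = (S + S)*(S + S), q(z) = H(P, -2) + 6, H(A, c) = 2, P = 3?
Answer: 2268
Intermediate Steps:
q(z) = 8 (q(z) = 2 + 6 = 8)
n(S) = 4*S² (n(S) = (2*S)*(2*S) = 4*S²)
(q(-4) + (11 - n(Q(2))))*(-28) = (8 + (11 - 4*5²))*(-28) = (8 + (11 - 4*25))*(-28) = (8 + (11 - 1*100))*(-28) = (8 + (11 - 100))*(-28) = (8 - 89)*(-28) = -81*(-28) = 2268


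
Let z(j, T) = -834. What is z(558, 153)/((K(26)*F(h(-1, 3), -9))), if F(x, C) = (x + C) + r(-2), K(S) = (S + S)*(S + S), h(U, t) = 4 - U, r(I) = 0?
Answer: 417/5408 ≈ 0.077108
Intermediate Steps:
K(S) = 4*S² (K(S) = (2*S)*(2*S) = 4*S²)
F(x, C) = C + x (F(x, C) = (x + C) + 0 = (C + x) + 0 = C + x)
z(558, 153)/((K(26)*F(h(-1, 3), -9))) = -834*1/(2704*(-9 + (4 - 1*(-1)))) = -834*1/(2704*(-9 + (4 + 1))) = -834*1/(2704*(-9 + 5)) = -834/(2704*(-4)) = -834/(-10816) = -834*(-1/10816) = 417/5408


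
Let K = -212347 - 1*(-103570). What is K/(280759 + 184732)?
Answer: -108777/465491 ≈ -0.23368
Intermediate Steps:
K = -108777 (K = -212347 + 103570 = -108777)
K/(280759 + 184732) = -108777/(280759 + 184732) = -108777/465491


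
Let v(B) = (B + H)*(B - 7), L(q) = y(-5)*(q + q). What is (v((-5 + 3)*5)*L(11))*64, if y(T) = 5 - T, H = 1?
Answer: 2154240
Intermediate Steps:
L(q) = 20*q (L(q) = (5 - 1*(-5))*(q + q) = (5 + 5)*(2*q) = 10*(2*q) = 20*q)
v(B) = (1 + B)*(-7 + B) (v(B) = (B + 1)*(B - 7) = (1 + B)*(-7 + B))
(v((-5 + 3)*5)*L(11))*64 = ((-7 + ((-5 + 3)*5)² - 6*(-5 + 3)*5)*(20*11))*64 = ((-7 + (-2*5)² - (-12)*5)*220)*64 = ((-7 + (-10)² - 6*(-10))*220)*64 = ((-7 + 100 + 60)*220)*64 = (153*220)*64 = 33660*64 = 2154240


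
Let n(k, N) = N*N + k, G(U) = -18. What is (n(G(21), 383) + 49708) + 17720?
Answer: 214099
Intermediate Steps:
n(k, N) = k + N² (n(k, N) = N² + k = k + N²)
(n(G(21), 383) + 49708) + 17720 = ((-18 + 383²) + 49708) + 17720 = ((-18 + 146689) + 49708) + 17720 = (146671 + 49708) + 17720 = 196379 + 17720 = 214099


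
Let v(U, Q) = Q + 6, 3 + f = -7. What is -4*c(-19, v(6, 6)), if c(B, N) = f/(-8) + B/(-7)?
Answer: -111/7 ≈ -15.857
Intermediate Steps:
f = -10 (f = -3 - 7 = -10)
v(U, Q) = 6 + Q
c(B, N) = 5/4 - B/7 (c(B, N) = -10/(-8) + B/(-7) = -10*(-1/8) + B*(-1/7) = 5/4 - B/7)
-4*c(-19, v(6, 6)) = -4*(5/4 - 1/7*(-19)) = -4*(5/4 + 19/7) = -4*111/28 = -111/7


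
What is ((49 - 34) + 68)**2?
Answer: 6889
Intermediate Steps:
((49 - 34) + 68)**2 = (15 + 68)**2 = 83**2 = 6889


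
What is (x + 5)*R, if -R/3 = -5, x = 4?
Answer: 135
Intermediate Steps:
R = 15 (R = -3*(-5) = 15)
(x + 5)*R = (4 + 5)*15 = 9*15 = 135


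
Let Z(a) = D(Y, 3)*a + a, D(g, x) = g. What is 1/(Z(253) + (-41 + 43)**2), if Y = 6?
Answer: 1/1775 ≈ 0.00056338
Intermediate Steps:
Z(a) = 7*a (Z(a) = 6*a + a = 7*a)
1/(Z(253) + (-41 + 43)**2) = 1/(7*253 + (-41 + 43)**2) = 1/(1771 + 2**2) = 1/(1771 + 4) = 1/1775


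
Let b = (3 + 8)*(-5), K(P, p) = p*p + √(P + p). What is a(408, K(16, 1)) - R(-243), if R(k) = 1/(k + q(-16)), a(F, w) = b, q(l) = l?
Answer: -14244/259 ≈ -54.996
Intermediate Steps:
K(P, p) = p² + √(P + p)
b = -55 (b = 11*(-5) = -55)
a(F, w) = -55
R(k) = 1/(-16 + k) (R(k) = 1/(k - 16) = 1/(-16 + k))
a(408, K(16, 1)) - R(-243) = -55 - 1/(-16 - 243) = -55 - 1/(-259) = -55 - 1*(-1/259) = -55 + 1/259 = -14244/259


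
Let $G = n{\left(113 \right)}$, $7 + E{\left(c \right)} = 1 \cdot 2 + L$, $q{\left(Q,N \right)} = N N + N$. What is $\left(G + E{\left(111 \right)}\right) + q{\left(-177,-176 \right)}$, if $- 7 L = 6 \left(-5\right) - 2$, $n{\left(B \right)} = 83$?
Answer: $\frac{216178}{7} \approx 30883.0$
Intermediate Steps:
$L = \frac{32}{7}$ ($L = - \frac{6 \left(-5\right) - 2}{7} = - \frac{-30 - 2}{7} = \left(- \frac{1}{7}\right) \left(-32\right) = \frac{32}{7} \approx 4.5714$)
$q{\left(Q,N \right)} = N + N^{2}$ ($q{\left(Q,N \right)} = N^{2} + N = N + N^{2}$)
$E{\left(c \right)} = - \frac{3}{7}$ ($E{\left(c \right)} = -7 + \left(1 \cdot 2 + \frac{32}{7}\right) = -7 + \left(2 + \frac{32}{7}\right) = -7 + \frac{46}{7} = - \frac{3}{7}$)
$G = 83$
$\left(G + E{\left(111 \right)}\right) + q{\left(-177,-176 \right)} = \left(83 - \frac{3}{7}\right) - 176 \left(1 - 176\right) = \frac{578}{7} - -30800 = \frac{578}{7} + 30800 = \frac{216178}{7}$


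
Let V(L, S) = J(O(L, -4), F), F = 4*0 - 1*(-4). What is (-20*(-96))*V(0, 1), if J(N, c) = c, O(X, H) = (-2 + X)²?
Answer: 7680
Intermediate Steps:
F = 4 (F = 0 + 4 = 4)
V(L, S) = 4
(-20*(-96))*V(0, 1) = -20*(-96)*4 = 1920*4 = 7680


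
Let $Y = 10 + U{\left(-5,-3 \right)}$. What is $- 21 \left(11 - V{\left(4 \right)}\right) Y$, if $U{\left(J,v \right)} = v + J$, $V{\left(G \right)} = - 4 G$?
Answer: $-1134$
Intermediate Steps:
$U{\left(J,v \right)} = J + v$
$Y = 2$ ($Y = 10 - 8 = 2$)
$- 21 \left(11 - V{\left(4 \right)}\right) Y = - 21 \left(11 - \left(-4\right) 4\right) 2 = - 21 \left(11 - -16\right) 2 = - 21 \left(11 + 16\right) 2 = \left(-21\right) 27 \cdot 2 = \left(-567\right) 2 = -1134$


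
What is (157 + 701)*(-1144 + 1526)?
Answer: 327756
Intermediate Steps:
(157 + 701)*(-1144 + 1526) = 858*382 = 327756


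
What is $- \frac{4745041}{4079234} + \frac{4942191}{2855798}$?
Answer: $\frac{1652368740994}{2912367074683} \approx 0.56736$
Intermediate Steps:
$- \frac{4745041}{4079234} + \frac{4942191}{2855798} = \frac{1652368740994}{2912367074683}$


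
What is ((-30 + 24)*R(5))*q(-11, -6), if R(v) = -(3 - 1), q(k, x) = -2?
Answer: -24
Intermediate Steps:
R(v) = -2 (R(v) = -1*2 = -2)
((-30 + 24)*R(5))*q(-11, -6) = ((-30 + 24)*(-2))*(-2) = -6*(-2)*(-2) = 12*(-2) = -24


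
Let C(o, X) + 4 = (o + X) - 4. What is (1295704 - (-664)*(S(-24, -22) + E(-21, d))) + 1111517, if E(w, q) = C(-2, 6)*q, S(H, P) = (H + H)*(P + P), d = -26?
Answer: 3878645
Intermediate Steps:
C(o, X) = -8 + X + o (C(o, X) = -4 + ((o + X) - 4) = -4 + ((X + o) - 4) = -4 + (-4 + X + o) = -8 + X + o)
S(H, P) = 4*H*P (S(H, P) = (2*H)*(2*P) = 4*H*P)
E(w, q) = -4*q (E(w, q) = (-8 + 6 - 2)*q = -4*q)
(1295704 - (-664)*(S(-24, -22) + E(-21, d))) + 1111517 = (1295704 - (-664)*(4*(-24)*(-22) - 4*(-26))) + 1111517 = (1295704 - (-664)*(2112 + 104)) + 1111517 = (1295704 - (-664)*2216) + 1111517 = (1295704 - 1*(-1471424)) + 1111517 = (1295704 + 1471424) + 1111517 = 2767128 + 1111517 = 3878645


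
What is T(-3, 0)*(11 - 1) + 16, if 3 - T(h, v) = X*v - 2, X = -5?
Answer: 66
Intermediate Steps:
T(h, v) = 5 + 5*v (T(h, v) = 3 - (-5*v - 2) = 3 - (-2 - 5*v) = 3 + (2 + 5*v) = 5 + 5*v)
T(-3, 0)*(11 - 1) + 16 = (5 + 5*0)*(11 - 1) + 16 = (5 + 0)*10 + 16 = 5*10 + 16 = 50 + 16 = 66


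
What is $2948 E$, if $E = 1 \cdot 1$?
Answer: $2948$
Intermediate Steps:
$E = 1$
$2948 E = 2948 \cdot 1 = 2948$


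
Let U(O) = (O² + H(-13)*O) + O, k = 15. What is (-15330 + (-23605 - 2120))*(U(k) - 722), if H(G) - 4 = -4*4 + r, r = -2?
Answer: 28410060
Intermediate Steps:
H(G) = -14 (H(G) = 4 + (-4*4 - 2) = 4 + (-16 - 2) = 4 - 18 = -14)
U(O) = O² - 13*O (U(O) = (O² - 14*O) + O = O² - 13*O)
(-15330 + (-23605 - 2120))*(U(k) - 722) = (-15330 + (-23605 - 2120))*(15*(-13 + 15) - 722) = (-15330 - 25725)*(15*2 - 722) = -41055*(30 - 722) = -41055*(-692) = 28410060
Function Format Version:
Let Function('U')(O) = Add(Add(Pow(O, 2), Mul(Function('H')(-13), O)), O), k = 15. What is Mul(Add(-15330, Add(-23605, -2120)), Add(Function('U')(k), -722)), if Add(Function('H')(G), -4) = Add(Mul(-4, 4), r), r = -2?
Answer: 28410060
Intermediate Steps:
Function('H')(G) = -14 (Function('H')(G) = Add(4, Add(Mul(-4, 4), -2)) = Add(4, Add(-16, -2)) = Add(4, -18) = -14)
Function('U')(O) = Add(Pow(O, 2), Mul(-13, O)) (Function('U')(O) = Add(Add(Pow(O, 2), Mul(-14, O)), O) = Add(Pow(O, 2), Mul(-13, O)))
Mul(Add(-15330, Add(-23605, -2120)), Add(Function('U')(k), -722)) = Mul(Add(-15330, Add(-23605, -2120)), Add(Mul(15, Add(-13, 15)), -722)) = Mul(Add(-15330, -25725), Add(Mul(15, 2), -722)) = Mul(-41055, Add(30, -722)) = Mul(-41055, -692) = 28410060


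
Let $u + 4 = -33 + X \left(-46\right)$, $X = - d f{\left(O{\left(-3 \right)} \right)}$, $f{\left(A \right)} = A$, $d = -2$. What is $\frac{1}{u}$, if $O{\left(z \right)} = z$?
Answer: $\frac{1}{239} \approx 0.0041841$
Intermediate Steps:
$X = -6$ ($X = \left(-1\right) \left(-2\right) \left(-3\right) = 2 \left(-3\right) = -6$)
$u = 239$ ($u = -4 - -243 = -4 + \left(-33 + 276\right) = -4 + 243 = 239$)
$\frac{1}{u} = \frac{1}{239}$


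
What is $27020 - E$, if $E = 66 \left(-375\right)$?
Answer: $51770$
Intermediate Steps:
$E = -24750$
$27020 - E = 27020 - -24750 = 27020 + 24750 = 51770$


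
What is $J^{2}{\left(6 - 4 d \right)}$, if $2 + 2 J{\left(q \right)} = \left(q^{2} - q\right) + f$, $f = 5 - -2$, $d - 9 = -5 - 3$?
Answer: $\frac{49}{4} \approx 12.25$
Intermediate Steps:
$d = 1$ ($d = 9 - 8 = 1$)
$f = 7$ ($f = 5 + 2 = 7$)
$J{\left(q \right)} = \frac{5}{2} + \frac{q^{2}}{2} - \frac{q}{2}$ ($J{\left(q \right)} = -1 + \frac{\left(q^{2} - q\right) + 7}{2} = -1 + \frac{7 + q^{2} - q}{2} = -1 + \left(\frac{7}{2} + \frac{q^{2}}{2} - \frac{q}{2}\right) = \frac{5}{2} + \frac{q^{2}}{2} - \frac{q}{2}$)
$J^{2}{\left(6 - 4 d \right)} = \left(\frac{5}{2} + \frac{\left(6 - 4\right)^{2}}{2} - \frac{6 - 4}{2}\right)^{2} = \left(\frac{5}{2} + \frac{2^{2}}{2} - 1\right)^{2} = \left(\frac{5}{2} + \frac{1}{2} \cdot 4 - 1\right)^{2} = \left(\frac{5}{2} + 2 - 1\right)^{2} = \left(\frac{7}{2}\right)^{2} = \frac{49}{4}$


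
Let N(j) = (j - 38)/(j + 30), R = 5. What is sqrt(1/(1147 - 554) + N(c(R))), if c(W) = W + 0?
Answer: I*sqrt(405428170)/20755 ≈ 0.97014*I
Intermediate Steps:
c(W) = W
N(j) = (-38 + j)/(30 + j)
sqrt(1/(1147 - 554) + N(c(R))) = sqrt(1/(1147 - 554) + (-38 + 5)/(30 + 5)) = sqrt(1/593 - 33/35) = sqrt(-19534/20755) = I*sqrt(405428170)/20755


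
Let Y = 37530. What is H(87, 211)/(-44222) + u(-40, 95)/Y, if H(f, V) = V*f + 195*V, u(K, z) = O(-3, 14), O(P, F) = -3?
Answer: -372207121/276608610 ≈ -1.3456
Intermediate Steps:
u(K, z) = -3
H(f, V) = 195*V + V*f
H(87, 211)/(-44222) + u(-40, 95)/Y = (211*(195 + 87))/(-44222) - 3/37530 = (211*282)*(-1/44222) - 3*1/37530 = 59502*(-1/44222) - 1/12510 = -29751/22111 - 1/12510 = -372207121/276608610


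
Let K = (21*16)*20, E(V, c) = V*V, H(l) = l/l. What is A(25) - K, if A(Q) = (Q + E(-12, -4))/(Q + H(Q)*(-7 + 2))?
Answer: -134231/20 ≈ -6711.5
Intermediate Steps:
H(l) = 1
E(V, c) = V²
A(Q) = (144 + Q)/(-5 + Q) (A(Q) = (Q + (-12)²)/(Q + 1*(-7 + 2)) = (Q + 144)/(Q + 1*(-5)) = (144 + Q)/(Q - 5) = (144 + Q)/(-5 + Q))
K = 6720 (K = 336*20 = 6720)
A(25) - K = (144 + 25)/(-5 + 25) - 1*6720 = 169/20 - 6720 = -134231/20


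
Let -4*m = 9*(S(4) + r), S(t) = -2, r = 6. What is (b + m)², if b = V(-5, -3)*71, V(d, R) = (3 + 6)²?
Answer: 32970564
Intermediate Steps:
V(d, R) = 81 (V(d, R) = 9² = 81)
m = -9 (m = -9*(-2 + 6)/4 = -9*4/4 = -¼*36 = -9)
b = 5751 (b = 81*71 = 5751)
(b + m)² = (5751 - 9)² = 5742² = 32970564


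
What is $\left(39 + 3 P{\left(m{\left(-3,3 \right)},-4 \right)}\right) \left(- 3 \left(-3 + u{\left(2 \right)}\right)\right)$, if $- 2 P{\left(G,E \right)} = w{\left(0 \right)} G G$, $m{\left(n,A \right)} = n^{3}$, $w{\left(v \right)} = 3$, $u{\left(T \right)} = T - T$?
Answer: $- \frac{58347}{2} \approx -29174.0$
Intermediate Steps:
$u{\left(T \right)} = 0$
$P{\left(G,E \right)} = - \frac{3 G^{2}}{2}$ ($P{\left(G,E \right)} = - \frac{3 G G}{2} = - \frac{3 G^{2}}{2}$)
$\left(39 + 3 P{\left(m{\left(-3,3 \right)},-4 \right)}\right) \left(- 3 \left(-3 + u{\left(2 \right)}\right)\right) = \left(39 + 3 \left(- \frac{3 \left(\left(-3\right)^{3}\right)^{2}}{2}\right)\right) \left(- 3 \left(-3 + 0\right)\right) = \left(39 + 3 \left(- \frac{3 \left(-27\right)^{2}}{2}\right)\right) \left(\left(-3\right) \left(-3\right)\right) = \left(39 + 3 \left(\left(- \frac{3}{2}\right) 729\right)\right) 9 = \left(39 + 3 \left(- \frac{2187}{2}\right)\right) 9 = \left(39 - \frac{6561}{2}\right) 9 = \left(- \frac{6483}{2}\right) 9 = - \frac{58347}{2}$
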